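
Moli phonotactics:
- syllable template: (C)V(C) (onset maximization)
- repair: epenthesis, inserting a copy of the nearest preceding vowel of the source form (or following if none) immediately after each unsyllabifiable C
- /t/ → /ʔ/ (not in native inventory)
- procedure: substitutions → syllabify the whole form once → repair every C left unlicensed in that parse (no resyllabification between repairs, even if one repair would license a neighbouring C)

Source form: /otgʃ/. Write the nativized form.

Substitution: /t/ → /ʔ/, giving /oʔgʃ/.
Syllabifying with onset maximization leaves /g/, /ʃ/ stranded (at most one coda consonant is licensed; onsets are limited to one consonant).
Each unlicensed consonant becomes the onset of a new syllable: /g/ → /go/, /ʃ/ → /ʃo/.

oʔgoʃo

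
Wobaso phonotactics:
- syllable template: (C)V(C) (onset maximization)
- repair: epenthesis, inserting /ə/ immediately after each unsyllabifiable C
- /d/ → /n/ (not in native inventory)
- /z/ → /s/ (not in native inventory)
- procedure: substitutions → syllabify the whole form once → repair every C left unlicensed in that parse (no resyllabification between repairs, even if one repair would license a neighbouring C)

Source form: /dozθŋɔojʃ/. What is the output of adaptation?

nosθəŋɔojʃə

Substitution: /d/ → /n/, /z/ → /s/, giving /nosθŋɔojʃ/.
Syllabifying with onset maximization leaves /θ/, /ʃ/ stranded (at most one coda consonant is licensed; onsets are limited to one consonant).
Inserting the epenthetic vowel yields /θ/ → /θə/, /ʃ/ → /ʃə/.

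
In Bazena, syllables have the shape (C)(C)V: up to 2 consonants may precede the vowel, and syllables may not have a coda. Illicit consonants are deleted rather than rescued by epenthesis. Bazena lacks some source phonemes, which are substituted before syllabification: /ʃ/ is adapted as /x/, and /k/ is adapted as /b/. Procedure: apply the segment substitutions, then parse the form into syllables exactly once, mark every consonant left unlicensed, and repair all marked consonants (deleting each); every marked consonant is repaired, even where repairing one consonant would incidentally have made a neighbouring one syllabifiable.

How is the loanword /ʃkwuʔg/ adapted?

Substitution: /ʃ/ → /x/, /k/ → /b/, giving /xbwuʔg/.
Syllabifying with onset maximization leaves /x/, /ʔ/, /g/ stranded (no codas are permitted; onsets may contain at most 2 consonants).
Deleting the stranded consonants removes /x/, /ʔ/, /g/.

bwu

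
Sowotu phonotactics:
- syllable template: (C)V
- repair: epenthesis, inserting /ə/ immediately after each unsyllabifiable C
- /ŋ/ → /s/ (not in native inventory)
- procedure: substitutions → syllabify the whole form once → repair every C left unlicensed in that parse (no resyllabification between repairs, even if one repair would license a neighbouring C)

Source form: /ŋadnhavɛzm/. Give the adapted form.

Substitution: /ŋ/ → /s/, giving /sadnhavɛzm/.
Under (C)V, the unsyllabifiable consonants are /d/, /n/, /z/, /m/ (no codas are permitted; onsets are limited to one consonant).
Inserting the epenthetic vowel yields /d/ → /də/, /n/ → /nə/, /z/ → /zə/, /m/ → /mə/.

sadənəhavɛzəmə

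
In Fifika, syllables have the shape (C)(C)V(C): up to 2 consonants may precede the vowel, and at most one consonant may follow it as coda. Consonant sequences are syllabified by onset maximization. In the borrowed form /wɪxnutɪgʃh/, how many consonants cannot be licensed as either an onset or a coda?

2

Syllabifying with onset maximization leaves /ʃ/, /h/ stranded (at most one coda consonant is licensed; onsets may contain at most 2 consonants).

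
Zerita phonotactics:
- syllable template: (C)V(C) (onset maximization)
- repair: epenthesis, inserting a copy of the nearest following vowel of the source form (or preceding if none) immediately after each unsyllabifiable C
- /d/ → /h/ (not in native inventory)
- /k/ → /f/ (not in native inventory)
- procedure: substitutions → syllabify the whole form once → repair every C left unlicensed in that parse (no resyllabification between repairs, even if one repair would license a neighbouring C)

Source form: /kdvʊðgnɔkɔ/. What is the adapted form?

Substitution: /k/ → /f/, /d/ → /h/, giving /fhvʊðgnɔfɔ/.
The consonants /f/, /h/, /g/ cannot be parsed into a legal (C)V(C) syllable (at most one coda consonant is licensed; onsets are limited to one consonant).
Each unlicensed consonant becomes the onset of a new syllable: /f/ → /fʊ/, /h/ → /hʊ/, /g/ → /gɔ/.

fʊhʊvʊðgɔnɔfɔ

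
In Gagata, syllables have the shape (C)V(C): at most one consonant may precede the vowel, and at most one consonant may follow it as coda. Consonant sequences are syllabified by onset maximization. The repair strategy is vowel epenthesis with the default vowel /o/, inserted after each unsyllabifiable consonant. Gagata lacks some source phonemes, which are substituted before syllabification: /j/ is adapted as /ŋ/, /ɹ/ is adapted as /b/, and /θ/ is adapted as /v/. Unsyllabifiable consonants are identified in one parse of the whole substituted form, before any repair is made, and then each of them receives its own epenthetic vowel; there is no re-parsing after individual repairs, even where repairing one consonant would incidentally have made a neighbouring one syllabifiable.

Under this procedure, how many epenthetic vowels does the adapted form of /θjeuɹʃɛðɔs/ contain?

1

After substitution the input is /vŋeubʃɛðɔs/.
The unsyllabifiable consonants are /v/; each receives one epenthetic vowel.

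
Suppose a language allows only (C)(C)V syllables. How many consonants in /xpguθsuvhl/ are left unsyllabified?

Under (C)(C)V, the unsyllabifiable consonants are /x/, /v/, /h/, /l/ (no codas are permitted; onsets may contain at most 2 consonants).

4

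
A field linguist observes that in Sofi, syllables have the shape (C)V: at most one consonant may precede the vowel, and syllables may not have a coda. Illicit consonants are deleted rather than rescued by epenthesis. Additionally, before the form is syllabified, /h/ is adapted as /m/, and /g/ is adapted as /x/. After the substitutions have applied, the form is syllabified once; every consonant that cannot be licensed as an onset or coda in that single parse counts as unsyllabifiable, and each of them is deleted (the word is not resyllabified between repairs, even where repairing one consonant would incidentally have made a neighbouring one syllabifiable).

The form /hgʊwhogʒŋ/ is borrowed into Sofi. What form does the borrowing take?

xʊmo

Substitution: /h/ → /m/, /g/ → /x/, giving /mxʊwmoxʒŋ/.
The consonants /m/, /w/, /x/, /ʒ/, /ŋ/ cannot be parsed into a legal (C)V syllable (no codas are permitted; onsets are limited to one consonant).
Deleting the stranded consonants removes /m/, /w/, /x/, /ʒ/, /ŋ/.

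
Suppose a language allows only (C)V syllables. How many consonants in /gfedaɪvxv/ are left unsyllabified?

Syllabifying with onset maximization leaves /g/, /v/, /x/, /v/ stranded (no codas are permitted; onsets are limited to one consonant).

4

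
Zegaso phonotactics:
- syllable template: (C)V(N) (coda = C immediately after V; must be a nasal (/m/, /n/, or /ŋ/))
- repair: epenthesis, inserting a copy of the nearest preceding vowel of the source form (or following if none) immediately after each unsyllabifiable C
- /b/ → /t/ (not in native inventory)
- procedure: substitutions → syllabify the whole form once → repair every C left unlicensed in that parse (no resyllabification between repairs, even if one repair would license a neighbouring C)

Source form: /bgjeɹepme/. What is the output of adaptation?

tegejeɹepeme

Substitution: /b/ → /t/, giving /tgjeɹepme/.
The consonants /t/, /g/, /p/ cannot be parsed into a legal (C)V(N) syllable (only a nasal (/m/, /n/, or /ŋ/) is licensed in coda position; onsets are limited to one consonant).
Epenthesis after each stranded consonant: /t/ → /te/, /g/ → /ge/, /p/ → /pe/.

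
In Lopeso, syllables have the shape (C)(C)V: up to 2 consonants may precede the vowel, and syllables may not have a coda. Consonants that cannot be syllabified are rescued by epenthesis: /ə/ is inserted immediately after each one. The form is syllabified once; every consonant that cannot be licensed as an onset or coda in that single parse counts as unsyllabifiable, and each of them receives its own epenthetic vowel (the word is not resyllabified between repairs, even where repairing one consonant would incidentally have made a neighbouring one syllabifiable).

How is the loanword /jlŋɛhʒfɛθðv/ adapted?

Under (C)(C)V, the unsyllabifiable consonants are /j/, /h/, /θ/, /ð/, /v/ (no codas are permitted; onsets may contain at most 2 consonants).
Inserting the epenthetic vowel yields /j/ → /jə/, /h/ → /hə/, /θ/ → /θə/, /ð/ → /ðə/, /v/ → /və/.

jəlŋɛhəʒfɛθəðəvə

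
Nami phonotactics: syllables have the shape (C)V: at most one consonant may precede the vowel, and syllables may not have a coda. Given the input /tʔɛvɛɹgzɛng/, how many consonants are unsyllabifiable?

5

The consonants /t/, /ɹ/, /g/, /n/, /g/ cannot be parsed into a legal (C)V syllable (no codas are permitted; onsets are limited to one consonant).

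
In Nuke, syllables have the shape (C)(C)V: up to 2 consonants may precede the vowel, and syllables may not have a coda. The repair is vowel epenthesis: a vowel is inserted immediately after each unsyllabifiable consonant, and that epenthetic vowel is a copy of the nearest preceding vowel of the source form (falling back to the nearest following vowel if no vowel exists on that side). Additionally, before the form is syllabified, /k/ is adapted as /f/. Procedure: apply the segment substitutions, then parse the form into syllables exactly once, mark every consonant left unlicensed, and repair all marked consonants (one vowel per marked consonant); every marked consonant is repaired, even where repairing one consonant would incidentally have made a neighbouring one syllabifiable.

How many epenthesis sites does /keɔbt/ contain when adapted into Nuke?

2

After substitution the input is /feɔbt/.
The unsyllabifiable consonants are /b/, /t/; each receives one epenthetic vowel.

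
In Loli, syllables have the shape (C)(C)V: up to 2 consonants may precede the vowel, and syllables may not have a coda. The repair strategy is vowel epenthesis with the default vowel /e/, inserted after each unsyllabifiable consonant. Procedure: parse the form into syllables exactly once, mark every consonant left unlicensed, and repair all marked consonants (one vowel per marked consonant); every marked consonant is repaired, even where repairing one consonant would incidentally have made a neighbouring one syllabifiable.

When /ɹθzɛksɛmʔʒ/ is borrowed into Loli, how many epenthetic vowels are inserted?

The unsyllabifiable consonants are /ɹ/, /m/, /ʔ/, /ʒ/; each receives one epenthetic vowel.

4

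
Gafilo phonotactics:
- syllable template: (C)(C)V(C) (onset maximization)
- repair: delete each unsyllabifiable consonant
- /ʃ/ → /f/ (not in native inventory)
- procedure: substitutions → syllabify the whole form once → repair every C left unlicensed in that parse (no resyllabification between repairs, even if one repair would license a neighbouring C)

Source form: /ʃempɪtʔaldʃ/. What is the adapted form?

fempɪtʔal

Substitution: /ʃ/ → /f/, giving /fempɪtʔaldf/.
Syllabifying with onset maximization leaves /d/, /f/ stranded (at most one coda consonant is licensed; onsets may contain at most 2 consonants).
Deletion applies to /d/, /f/.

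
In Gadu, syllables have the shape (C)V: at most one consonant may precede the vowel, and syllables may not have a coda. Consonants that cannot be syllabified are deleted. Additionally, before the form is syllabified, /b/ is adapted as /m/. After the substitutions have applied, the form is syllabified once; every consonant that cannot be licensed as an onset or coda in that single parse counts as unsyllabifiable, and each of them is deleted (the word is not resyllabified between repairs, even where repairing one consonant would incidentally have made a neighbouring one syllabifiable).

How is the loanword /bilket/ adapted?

Substitution: /b/ → /m/, giving /milket/.
The consonants /l/, /t/ cannot be parsed into a legal (C)V syllable (no codas are permitted; onsets are limited to one consonant).
Deletion applies to /l/, /t/.

mike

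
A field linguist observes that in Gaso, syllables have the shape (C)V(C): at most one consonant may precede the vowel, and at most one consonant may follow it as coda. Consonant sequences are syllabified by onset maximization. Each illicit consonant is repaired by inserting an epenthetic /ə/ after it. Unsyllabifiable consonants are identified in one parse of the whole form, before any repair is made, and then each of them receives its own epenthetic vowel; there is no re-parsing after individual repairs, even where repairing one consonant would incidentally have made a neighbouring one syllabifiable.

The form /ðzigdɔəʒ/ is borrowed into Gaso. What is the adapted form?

ðəzigdɔəʒ

Syllabifying with onset maximization leaves /ð/ stranded (at most one coda consonant is licensed; onsets are limited to one consonant).
Inserting the epenthetic vowel yields /ð/ → /ðə/.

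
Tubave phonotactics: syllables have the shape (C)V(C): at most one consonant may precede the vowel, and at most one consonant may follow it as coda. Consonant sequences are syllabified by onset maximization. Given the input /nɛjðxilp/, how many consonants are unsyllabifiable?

Syllabifying with onset maximization leaves /ð/, /p/ stranded (at most one coda consonant is licensed; onsets are limited to one consonant).

2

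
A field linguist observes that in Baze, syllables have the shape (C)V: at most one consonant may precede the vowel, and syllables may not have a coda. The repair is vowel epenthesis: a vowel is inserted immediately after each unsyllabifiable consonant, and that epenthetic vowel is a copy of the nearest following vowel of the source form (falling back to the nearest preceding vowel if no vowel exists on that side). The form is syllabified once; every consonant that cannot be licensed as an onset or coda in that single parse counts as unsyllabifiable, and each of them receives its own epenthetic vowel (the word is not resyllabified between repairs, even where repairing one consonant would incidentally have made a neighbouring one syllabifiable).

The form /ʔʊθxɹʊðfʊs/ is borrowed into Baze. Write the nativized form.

ʔʊθʊxʊɹʊðʊfʊsʊ

Under (C)V, the unsyllabifiable consonants are /θ/, /x/, /ð/, /s/ (no codas are permitted; onsets are limited to one consonant).
Inserting the epenthetic vowel yields /θ/ → /θʊ/, /x/ → /xʊ/, /ð/ → /ðʊ/, /s/ → /sʊ/.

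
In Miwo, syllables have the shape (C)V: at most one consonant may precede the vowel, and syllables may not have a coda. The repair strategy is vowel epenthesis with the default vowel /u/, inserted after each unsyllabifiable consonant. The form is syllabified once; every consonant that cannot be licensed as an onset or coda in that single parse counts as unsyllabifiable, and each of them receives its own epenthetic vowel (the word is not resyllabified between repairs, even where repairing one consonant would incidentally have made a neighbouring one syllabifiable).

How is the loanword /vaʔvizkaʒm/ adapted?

Syllabifying with onset maximization leaves /ʔ/, /z/, /ʒ/, /m/ stranded (no codas are permitted; onsets are limited to one consonant).
Epenthesis after each stranded consonant: /ʔ/ → /ʔu/, /z/ → /zu/, /ʒ/ → /ʒu/, /m/ → /mu/.

vaʔuvizukaʒumu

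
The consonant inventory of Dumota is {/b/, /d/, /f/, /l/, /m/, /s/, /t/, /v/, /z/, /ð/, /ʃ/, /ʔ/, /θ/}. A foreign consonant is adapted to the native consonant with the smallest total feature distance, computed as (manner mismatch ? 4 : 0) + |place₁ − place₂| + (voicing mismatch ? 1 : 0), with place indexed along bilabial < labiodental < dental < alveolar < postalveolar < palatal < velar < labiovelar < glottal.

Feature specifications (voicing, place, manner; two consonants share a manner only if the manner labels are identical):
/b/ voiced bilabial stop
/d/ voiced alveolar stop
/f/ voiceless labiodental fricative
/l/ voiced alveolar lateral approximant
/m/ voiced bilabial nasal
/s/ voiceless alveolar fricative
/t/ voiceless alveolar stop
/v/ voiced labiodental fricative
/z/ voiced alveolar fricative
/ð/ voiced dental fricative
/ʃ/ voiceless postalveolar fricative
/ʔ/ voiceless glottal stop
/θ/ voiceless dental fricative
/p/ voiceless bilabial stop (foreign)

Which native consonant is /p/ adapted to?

/b/ is closest: same manner (stop), place distance 0 (bilabial→bilabial), voicing differs (+1); total 1. Next closest is /t/ at distance 3.

b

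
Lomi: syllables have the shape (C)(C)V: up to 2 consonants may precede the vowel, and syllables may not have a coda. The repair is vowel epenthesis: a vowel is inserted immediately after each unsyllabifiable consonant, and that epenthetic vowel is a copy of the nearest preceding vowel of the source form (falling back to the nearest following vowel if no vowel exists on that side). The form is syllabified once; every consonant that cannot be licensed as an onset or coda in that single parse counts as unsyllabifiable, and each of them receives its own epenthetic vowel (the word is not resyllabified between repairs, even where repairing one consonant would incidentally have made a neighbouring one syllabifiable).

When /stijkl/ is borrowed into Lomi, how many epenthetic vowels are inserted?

The unsyllabifiable consonants are /j/, /k/, /l/; each receives one epenthetic vowel.

3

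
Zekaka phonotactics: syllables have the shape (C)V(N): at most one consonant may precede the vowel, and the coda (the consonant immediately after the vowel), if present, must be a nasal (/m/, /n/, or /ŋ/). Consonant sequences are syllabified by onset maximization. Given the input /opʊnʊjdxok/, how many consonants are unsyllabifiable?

3

Syllabifying with onset maximization leaves /j/, /d/, /k/ stranded (only a nasal (/m/, /n/, or /ŋ/) is licensed in coda position; onsets are limited to one consonant).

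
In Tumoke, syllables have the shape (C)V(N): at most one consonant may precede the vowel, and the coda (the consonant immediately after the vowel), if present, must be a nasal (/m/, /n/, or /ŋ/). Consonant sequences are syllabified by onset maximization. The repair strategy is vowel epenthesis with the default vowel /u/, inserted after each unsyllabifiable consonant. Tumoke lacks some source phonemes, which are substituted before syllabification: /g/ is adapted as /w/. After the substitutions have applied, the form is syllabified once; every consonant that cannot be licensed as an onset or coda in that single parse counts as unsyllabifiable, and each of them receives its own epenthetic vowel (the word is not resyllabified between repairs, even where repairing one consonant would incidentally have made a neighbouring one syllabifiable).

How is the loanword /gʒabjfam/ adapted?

Substitution: /g/ → /w/, giving /wʒabjfam/.
The consonants /w/, /b/, /j/ cannot be parsed into a legal (C)V(N) syllable (only a nasal (/m/, /n/, or /ŋ/) is licensed in coda position; onsets are limited to one consonant).
Inserting the epenthetic vowel yields /w/ → /wu/, /b/ → /bu/, /j/ → /ju/.

wuʒabujufam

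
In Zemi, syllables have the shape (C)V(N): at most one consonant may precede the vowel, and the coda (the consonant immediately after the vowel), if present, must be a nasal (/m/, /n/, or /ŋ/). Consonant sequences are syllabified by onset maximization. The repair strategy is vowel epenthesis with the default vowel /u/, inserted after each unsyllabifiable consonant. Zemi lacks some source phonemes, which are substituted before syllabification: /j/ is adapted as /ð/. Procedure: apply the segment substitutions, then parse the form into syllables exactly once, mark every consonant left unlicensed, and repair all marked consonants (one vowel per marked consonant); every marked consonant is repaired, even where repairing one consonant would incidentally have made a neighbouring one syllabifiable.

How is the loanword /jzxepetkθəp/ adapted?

ðuzuxepetukuθəpu

Substitution: /j/ → /ð/, giving /ðzxepetkθəp/.
Syllabifying with onset maximization leaves /ð/, /z/, /t/, /k/, /p/ stranded (only a nasal (/m/, /n/, or /ŋ/) is licensed in coda position; onsets are limited to one consonant).
Epenthesis after each stranded consonant: /ð/ → /ðu/, /z/ → /zu/, /t/ → /tu/, /k/ → /ku/, /p/ → /pu/.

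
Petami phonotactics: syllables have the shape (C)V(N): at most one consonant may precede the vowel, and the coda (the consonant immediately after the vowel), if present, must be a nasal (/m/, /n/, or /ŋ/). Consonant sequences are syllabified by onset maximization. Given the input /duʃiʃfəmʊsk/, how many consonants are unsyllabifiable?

3

Under (C)V(N), the unsyllabifiable consonants are /ʃ/, /s/, /k/ (only a nasal (/m/, /n/, or /ŋ/) is licensed in coda position; onsets are limited to one consonant).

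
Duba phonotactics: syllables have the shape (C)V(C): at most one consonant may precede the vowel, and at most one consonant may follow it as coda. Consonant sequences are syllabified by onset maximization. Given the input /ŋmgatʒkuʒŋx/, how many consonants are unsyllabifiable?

Under (C)V(C), the unsyllabifiable consonants are /ŋ/, /m/, /ʒ/, /ŋ/, /x/ (at most one coda consonant is licensed; onsets are limited to one consonant).

5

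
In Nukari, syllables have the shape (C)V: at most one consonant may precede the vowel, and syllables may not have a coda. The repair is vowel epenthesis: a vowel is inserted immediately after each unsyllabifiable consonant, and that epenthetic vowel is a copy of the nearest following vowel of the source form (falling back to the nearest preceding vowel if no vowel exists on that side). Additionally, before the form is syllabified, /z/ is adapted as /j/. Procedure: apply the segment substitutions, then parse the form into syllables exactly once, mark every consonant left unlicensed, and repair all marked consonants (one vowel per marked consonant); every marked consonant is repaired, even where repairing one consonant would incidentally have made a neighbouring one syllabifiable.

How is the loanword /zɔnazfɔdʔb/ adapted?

Substitution: /z/ → /j/, giving /jɔnajfɔdʔb/.
The consonants /j/, /d/, /ʔ/, /b/ cannot be parsed into a legal (C)V syllable (no codas are permitted; onsets are limited to one consonant).
Inserting the epenthetic vowel yields /j/ → /jɔ/, /d/ → /dɔ/, /ʔ/ → /ʔɔ/, /b/ → /bɔ/.

jɔnajɔfɔdɔʔɔbɔ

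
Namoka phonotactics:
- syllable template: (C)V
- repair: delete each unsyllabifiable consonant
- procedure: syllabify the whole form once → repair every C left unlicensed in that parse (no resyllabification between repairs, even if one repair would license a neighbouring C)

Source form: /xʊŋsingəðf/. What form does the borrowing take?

Syllabifying with onset maximization leaves /ŋ/, /n/, /ð/, /f/ stranded (no codas are permitted; onsets are limited to one consonant).
Deletion applies to /ŋ/, /n/, /ð/, /f/.

xʊsigə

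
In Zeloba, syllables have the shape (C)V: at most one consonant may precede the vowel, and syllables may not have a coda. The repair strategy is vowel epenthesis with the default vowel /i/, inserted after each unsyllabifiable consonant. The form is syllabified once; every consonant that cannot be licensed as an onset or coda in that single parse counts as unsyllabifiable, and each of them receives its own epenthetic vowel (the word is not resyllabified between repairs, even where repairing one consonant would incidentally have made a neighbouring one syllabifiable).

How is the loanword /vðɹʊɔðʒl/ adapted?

Under (C)V, the unsyllabifiable consonants are /v/, /ð/, /ð/, /ʒ/, /l/ (no codas are permitted; onsets are limited to one consonant).
Inserting the epenthetic vowel yields /v/ → /vi/, /ð/ → /ði/, /ð/ → /ði/, /ʒ/ → /ʒi/, /l/ → /li/.

viðiɹʊɔðiʒili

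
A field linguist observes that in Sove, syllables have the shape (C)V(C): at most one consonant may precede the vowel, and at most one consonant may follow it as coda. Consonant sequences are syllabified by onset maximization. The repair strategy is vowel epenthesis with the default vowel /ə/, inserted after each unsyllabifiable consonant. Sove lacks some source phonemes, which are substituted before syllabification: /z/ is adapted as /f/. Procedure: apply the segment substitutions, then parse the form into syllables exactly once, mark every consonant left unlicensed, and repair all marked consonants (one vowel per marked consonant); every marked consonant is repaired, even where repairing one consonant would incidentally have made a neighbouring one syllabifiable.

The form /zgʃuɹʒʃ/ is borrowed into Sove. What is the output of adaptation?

Substitution: /z/ → /f/, giving /fgʃuɹʒʃ/.
Syllabifying with onset maximization leaves /f/, /g/, /ʒ/, /ʃ/ stranded (at most one coda consonant is licensed; onsets are limited to one consonant).
Each unlicensed consonant becomes the onset of a new syllable: /f/ → /fə/, /g/ → /gə/, /ʒ/ → /ʒə/, /ʃ/ → /ʃə/.

fəgəʃuɹʒəʃə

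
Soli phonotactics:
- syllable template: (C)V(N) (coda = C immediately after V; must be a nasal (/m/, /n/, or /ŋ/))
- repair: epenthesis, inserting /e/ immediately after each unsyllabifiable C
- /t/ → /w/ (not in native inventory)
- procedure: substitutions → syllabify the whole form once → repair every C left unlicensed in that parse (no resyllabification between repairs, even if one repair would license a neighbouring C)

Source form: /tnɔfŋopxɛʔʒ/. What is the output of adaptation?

wenɔfeŋopexɛʔeʒe

Substitution: /t/ → /w/, giving /wnɔfŋopxɛʔʒ/.
The consonants /w/, /f/, /p/, /ʔ/, /ʒ/ cannot be parsed into a legal (C)V(N) syllable (only a nasal (/m/, /n/, or /ŋ/) is licensed in coda position; onsets are limited to one consonant).
Each unlicensed consonant becomes the onset of a new syllable: /w/ → /we/, /f/ → /fe/, /p/ → /pe/, /ʔ/ → /ʔe/, /ʒ/ → /ʒe/.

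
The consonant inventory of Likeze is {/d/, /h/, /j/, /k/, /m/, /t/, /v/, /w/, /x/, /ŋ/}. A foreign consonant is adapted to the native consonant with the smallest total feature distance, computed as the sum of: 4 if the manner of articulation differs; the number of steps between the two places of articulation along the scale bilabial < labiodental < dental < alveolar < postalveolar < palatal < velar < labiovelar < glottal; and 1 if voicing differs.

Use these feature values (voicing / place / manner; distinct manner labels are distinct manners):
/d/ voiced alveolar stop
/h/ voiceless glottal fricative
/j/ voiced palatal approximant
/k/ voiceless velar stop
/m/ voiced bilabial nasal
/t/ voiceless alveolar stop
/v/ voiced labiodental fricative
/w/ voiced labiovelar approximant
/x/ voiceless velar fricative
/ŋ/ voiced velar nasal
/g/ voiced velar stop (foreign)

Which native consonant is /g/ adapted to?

k

/k/ is closest: same manner (stop), place distance 0 (velar→velar), voicing differs (+1); total 1. Next closest is /d/ at distance 3.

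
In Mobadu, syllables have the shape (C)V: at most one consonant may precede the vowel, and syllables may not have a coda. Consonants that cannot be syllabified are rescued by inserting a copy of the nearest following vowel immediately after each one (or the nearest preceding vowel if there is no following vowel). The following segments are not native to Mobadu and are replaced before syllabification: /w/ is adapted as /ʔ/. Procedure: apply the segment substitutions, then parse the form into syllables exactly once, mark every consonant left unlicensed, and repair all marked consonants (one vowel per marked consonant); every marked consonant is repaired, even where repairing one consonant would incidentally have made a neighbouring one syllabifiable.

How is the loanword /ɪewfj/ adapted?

Substitution: /w/ → /ʔ/, giving /ɪeʔfj/.
Under (C)V, the unsyllabifiable consonants are /ʔ/, /f/, /j/ (no codas are permitted; onsets are limited to one consonant).
Inserting the epenthetic vowel yields /ʔ/ → /ʔe/, /f/ → /fe/, /j/ → /je/.

ɪeʔefeje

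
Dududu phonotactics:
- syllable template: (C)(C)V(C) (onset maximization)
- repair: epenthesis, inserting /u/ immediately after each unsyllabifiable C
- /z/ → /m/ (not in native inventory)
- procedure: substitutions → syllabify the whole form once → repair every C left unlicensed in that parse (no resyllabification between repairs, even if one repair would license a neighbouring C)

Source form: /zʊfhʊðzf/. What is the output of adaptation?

mʊfhʊðmufu

Substitution: /z/ → /m/, giving /mʊfhʊðmf/.
Syllabifying with onset maximization leaves /m/, /f/ stranded (at most one coda consonant is licensed; onsets may contain at most 2 consonants).
Epenthesis after each stranded consonant: /m/ → /mu/, /f/ → /fu/.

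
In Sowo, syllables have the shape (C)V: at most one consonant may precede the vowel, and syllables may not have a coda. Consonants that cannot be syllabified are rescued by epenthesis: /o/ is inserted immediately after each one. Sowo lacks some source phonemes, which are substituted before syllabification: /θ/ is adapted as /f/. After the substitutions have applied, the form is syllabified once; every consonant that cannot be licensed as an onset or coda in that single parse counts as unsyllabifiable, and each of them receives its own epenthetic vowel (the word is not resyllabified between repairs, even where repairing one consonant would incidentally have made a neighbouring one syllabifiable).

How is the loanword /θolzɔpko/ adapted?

Substitution: /θ/ → /f/, giving /folzɔpko/.
Syllabifying with onset maximization leaves /l/, /p/ stranded (no codas are permitted; onsets are limited to one consonant).
Epenthesis after each stranded consonant: /l/ → /lo/, /p/ → /po/.

folozɔpoko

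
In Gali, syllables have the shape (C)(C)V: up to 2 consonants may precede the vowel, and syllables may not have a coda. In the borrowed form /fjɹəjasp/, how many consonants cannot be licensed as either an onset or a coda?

3

Under (C)(C)V, the unsyllabifiable consonants are /f/, /s/, /p/ (no codas are permitted; onsets may contain at most 2 consonants).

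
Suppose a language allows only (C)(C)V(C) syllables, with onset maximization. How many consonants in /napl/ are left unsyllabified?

1

The consonants /l/ cannot be parsed into a legal (C)(C)V(C) syllable (at most one coda consonant is licensed; onsets may contain at most 2 consonants).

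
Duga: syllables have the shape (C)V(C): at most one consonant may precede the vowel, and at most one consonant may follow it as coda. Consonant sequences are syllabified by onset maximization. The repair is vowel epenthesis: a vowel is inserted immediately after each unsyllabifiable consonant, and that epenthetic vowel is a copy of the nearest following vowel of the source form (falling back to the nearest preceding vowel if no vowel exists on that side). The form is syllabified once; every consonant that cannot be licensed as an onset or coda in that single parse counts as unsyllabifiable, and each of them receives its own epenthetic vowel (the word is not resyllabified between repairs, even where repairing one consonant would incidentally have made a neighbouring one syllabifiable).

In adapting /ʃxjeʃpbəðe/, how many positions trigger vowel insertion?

3

The unsyllabifiable consonants are /ʃ/, /x/, /p/; each receives one epenthetic vowel.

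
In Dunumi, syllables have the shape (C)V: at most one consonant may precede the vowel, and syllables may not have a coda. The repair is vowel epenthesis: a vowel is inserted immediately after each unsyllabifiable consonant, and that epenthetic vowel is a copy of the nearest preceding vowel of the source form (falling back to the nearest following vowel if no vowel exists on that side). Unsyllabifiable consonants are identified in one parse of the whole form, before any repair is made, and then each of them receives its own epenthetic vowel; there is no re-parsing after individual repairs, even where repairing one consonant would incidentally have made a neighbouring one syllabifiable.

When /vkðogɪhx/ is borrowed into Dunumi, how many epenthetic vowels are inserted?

4

The unsyllabifiable consonants are /v/, /k/, /h/, /x/; each receives one epenthetic vowel.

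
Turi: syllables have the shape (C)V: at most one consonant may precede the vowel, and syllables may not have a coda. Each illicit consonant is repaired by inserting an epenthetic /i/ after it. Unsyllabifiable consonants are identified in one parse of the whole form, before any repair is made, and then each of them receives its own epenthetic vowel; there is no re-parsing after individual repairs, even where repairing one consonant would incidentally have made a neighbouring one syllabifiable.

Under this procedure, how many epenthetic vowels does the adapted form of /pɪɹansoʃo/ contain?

1

The unsyllabifiable consonants are /n/; each receives one epenthetic vowel.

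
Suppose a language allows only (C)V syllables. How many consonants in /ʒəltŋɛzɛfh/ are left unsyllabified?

4

Under (C)V, the unsyllabifiable consonants are /l/, /t/, /f/, /h/ (no codas are permitted; onsets are limited to one consonant).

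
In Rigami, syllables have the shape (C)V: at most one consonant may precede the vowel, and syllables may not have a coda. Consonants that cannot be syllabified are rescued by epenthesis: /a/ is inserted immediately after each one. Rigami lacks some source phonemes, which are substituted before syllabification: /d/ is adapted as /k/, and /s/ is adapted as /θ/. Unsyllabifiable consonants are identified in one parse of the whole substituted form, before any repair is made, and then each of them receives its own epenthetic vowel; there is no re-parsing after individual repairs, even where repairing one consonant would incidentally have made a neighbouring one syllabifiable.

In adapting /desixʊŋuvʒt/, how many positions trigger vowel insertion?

After substitution the input is /keθixʊŋuvʒt/.
The unsyllabifiable consonants are /v/, /ʒ/, /t/; each receives one epenthetic vowel.

3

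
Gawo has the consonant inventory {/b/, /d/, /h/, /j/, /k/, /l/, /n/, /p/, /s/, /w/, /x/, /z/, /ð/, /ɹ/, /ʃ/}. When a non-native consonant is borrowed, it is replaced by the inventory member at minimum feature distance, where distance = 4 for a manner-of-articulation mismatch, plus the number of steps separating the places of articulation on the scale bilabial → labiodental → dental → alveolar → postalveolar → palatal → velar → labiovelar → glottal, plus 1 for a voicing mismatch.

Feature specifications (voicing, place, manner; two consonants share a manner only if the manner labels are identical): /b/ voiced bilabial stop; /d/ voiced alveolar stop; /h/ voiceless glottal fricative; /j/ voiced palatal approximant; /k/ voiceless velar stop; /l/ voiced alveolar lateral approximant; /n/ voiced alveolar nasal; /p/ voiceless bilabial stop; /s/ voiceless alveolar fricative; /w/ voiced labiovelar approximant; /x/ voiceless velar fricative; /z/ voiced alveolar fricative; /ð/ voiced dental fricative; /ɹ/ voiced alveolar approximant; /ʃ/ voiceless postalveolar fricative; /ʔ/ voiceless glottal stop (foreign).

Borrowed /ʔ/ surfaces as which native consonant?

/k/ is closest: same manner (stop), place distance 2 (glottal→velar), same voicing; total 2. Next closest is /h/ at distance 4.

k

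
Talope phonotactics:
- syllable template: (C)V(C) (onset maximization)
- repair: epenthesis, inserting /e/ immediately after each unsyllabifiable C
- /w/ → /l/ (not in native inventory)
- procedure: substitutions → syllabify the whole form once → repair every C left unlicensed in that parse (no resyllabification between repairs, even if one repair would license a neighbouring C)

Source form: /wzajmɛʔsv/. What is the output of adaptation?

lezajmɛʔseve

Substitution: /w/ → /l/, giving /lzajmɛʔsv/.
The consonants /l/, /s/, /v/ cannot be parsed into a legal (C)V(C) syllable (at most one coda consonant is licensed; onsets are limited to one consonant).
Each unlicensed consonant becomes the onset of a new syllable: /l/ → /le/, /s/ → /se/, /v/ → /ve/.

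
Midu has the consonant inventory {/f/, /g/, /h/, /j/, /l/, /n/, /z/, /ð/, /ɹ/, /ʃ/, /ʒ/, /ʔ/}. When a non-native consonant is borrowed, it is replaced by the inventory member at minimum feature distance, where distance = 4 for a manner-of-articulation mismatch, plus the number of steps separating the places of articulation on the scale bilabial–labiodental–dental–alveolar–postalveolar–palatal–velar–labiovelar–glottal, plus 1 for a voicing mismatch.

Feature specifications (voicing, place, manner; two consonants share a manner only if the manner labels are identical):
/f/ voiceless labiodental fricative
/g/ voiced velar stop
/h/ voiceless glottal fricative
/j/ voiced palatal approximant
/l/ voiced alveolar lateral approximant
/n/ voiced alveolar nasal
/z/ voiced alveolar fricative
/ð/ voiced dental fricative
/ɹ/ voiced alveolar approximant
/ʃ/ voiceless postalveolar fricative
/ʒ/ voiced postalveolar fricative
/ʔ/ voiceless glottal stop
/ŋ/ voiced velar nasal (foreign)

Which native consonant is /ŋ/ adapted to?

/n/ is closest: same manner (nasal), place distance 3 (velar→alveolar), same voicing; total 3. Next closest is /g/ at distance 4.

n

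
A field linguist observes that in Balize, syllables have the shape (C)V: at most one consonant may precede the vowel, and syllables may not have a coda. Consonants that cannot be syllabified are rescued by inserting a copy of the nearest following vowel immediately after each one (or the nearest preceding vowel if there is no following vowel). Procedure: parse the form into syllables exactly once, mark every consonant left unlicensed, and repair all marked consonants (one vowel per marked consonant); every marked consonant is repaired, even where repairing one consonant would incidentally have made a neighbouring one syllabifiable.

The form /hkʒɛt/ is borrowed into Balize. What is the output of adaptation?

Under (C)V, the unsyllabifiable consonants are /h/, /k/, /t/ (no codas are permitted; onsets are limited to one consonant).
Each unlicensed consonant becomes the onset of a new syllable: /h/ → /hɛ/, /k/ → /kɛ/, /t/ → /tɛ/.

hɛkɛʒɛtɛ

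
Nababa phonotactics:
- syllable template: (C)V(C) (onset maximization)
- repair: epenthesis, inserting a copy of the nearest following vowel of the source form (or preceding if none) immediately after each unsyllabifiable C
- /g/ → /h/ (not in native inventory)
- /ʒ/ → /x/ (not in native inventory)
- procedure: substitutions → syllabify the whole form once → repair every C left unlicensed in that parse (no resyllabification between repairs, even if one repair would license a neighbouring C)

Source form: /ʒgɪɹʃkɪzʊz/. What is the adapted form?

Substitution: /ʒ/ → /x/, /g/ → /h/, giving /xhɪɹʃkɪzʊz/.
Under (C)V(C), the unsyllabifiable consonants are /x/, /ʃ/ (at most one coda consonant is licensed; onsets are limited to one consonant).
Inserting the epenthetic vowel yields /x/ → /xɪ/, /ʃ/ → /ʃɪ/.

xɪhɪɹʃɪkɪzʊz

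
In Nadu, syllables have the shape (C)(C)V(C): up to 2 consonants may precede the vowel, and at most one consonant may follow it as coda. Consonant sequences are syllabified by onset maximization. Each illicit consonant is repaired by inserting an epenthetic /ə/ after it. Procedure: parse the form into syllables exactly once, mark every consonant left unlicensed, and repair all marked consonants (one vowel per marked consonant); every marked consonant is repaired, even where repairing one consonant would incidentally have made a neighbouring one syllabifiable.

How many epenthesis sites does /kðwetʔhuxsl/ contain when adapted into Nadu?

The unsyllabifiable consonants are /k/, /s/, /l/; each receives one epenthetic vowel.

3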